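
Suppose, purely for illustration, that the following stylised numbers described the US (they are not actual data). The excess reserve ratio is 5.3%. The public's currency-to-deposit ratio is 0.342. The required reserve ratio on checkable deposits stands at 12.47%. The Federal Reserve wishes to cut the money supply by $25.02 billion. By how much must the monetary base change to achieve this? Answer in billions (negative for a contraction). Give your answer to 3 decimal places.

The money multiplier is m = (1 + c) / (rr + e + c) = (1 + 0.342) / (0.1247 + 0.053 + 0.342) ≈ 2.582259.
ΔMB = ΔM / m = (−25.02) / 2.582259 ≈ -9.6892 billion.

-9.689 billion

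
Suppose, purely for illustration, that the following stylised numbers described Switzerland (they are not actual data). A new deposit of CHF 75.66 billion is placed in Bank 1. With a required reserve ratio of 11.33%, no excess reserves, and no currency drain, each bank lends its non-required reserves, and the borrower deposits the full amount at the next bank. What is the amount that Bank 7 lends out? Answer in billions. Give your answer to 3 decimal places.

CHF 32.606 billion

Each bank lends a fraction (1 − rr) = 0.8867 of the deposit it receives, so Bank 7 receives 75.66·0.8867^6 and lends 75.66·0.8867^7 ≈ 32.6064 billion.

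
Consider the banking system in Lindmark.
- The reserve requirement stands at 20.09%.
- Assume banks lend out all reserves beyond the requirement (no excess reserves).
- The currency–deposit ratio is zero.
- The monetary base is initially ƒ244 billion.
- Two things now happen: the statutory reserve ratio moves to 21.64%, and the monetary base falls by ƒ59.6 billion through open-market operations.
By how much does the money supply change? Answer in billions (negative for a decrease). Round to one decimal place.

-362.4 billion

Before: m₁ = 1 / (0.2009) ≈ 4.97760, MB₁ = 244, so M₁ = 4.97760 × 244 = 1214.5344 billion.
After: m₂ = 1 / (0.2164) ≈ 4.62107, MB₂ = 244 − 59.6 = 184.4, so M₂ = 4.62107 × 184.4 ≈ 852.1253 billion.
ΔM = M₂ − M₁ = 852.1253 − 1214.5344 = -362.4091 billion.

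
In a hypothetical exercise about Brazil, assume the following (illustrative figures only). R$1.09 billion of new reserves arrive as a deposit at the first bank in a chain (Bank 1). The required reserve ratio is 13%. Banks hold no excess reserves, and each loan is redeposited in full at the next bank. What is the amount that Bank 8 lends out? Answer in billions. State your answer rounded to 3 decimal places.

Each bank lends a fraction (1 − rr) = 0.8700 of the deposit it receives, so Bank 8 receives 1.09·0.8700^7 and lends 1.09·0.8700^8 ≈ 0.3578 billion.

R$0.358 billion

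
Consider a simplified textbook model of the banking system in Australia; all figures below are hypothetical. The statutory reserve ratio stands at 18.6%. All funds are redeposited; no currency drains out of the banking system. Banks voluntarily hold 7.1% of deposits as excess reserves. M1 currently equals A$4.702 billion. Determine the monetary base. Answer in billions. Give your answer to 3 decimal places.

The money multiplier is m = 1 / (rr + e) = 1 / (0.186 + 0.071) ≈ 3.89105.
MB = M / m = 4.702 / 3.89105 ≈ 1.2084 billion.

A$1.208 billion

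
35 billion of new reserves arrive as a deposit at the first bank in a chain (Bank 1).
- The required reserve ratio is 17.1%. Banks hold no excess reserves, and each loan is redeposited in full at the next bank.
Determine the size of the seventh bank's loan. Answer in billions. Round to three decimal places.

Each bank lends a fraction (1 − rr) = 0.8290 of the deposit it receives, so Bank 7 receives 35·0.8290^6 and lends 35·0.8290^7 ≈ 9.4178 billion.

9.418 billion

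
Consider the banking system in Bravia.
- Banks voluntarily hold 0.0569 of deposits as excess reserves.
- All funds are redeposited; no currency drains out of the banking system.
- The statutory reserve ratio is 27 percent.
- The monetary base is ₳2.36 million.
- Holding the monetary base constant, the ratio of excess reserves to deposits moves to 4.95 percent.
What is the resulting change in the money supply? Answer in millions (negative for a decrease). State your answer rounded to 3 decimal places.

₳0.167 million

Initially m₁ = 1 / (0.27 + 0.0569) ≈ 3.05904, so M₁ = 3.05904 × 2.36 ≈ 7.2193 million.
After the change m₂ = 1 / (0.27 + 0.0495) ≈ 3.12989, so M₂ = 3.12989 × 2.36 ≈ 7.3865 million.
ΔM = M₂ − M₁ = 7.3865 − 7.2193 = 0.1672 million.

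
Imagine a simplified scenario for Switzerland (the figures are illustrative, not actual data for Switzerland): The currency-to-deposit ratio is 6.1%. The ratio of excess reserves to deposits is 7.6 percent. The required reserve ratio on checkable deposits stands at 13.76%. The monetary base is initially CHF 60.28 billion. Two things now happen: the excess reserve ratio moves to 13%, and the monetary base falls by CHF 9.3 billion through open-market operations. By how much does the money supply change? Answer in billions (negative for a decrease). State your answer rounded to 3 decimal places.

-68.303 billion

Before: m₁ = (1 + 0.061) / (0.1376 + 0.076 + 0.061) ≈ 3.863802, MB₁ = 60.28, so M₁ = 3.863802 × 60.28 ≈ 232.91 billion.
After: m₂ = (1 + 0.061) / (0.1376 + 0.13 + 0.061) ≈ 3.228850, MB₂ = 60.28 − 9.3 = 50.98, so M₂ = 3.228850 × 50.98 ≈ 164.6068 billion.
ΔM = M₂ − M₁ = 164.6068 − 232.91 = -68.3032 billion.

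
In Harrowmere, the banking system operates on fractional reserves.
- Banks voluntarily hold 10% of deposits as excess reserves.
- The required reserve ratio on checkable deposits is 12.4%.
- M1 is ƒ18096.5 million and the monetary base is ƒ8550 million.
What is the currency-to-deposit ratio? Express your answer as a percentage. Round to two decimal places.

Using m = M/MB = 18096.5/8550 ≈ 2.116550. From m = (1 + c)/(c + rr + e), rearranging gives 1 + c = m·(c + rr + e), so c·(1 − m) = m·(rr + e) − 1.
Hence c = [m·(rr + e) − 1]/(1 − m) = [2.116550 × (0.124 + 0.1) − 1] / (1 − 2.116550) ≈ 0.470998.

47.10%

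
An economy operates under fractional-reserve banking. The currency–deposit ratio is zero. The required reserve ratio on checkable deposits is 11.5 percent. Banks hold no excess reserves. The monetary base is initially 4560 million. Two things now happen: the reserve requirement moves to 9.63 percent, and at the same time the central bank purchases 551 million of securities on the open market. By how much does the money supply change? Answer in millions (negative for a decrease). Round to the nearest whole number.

13422 million

Before: m₁ = 1 / (0.115) ≈ 8.69565, MB₁ = 4560, so M₁ = 8.69565 × 4560 = 39652.164 million.
After: m₂ = 1 / (0.0963) ≈ 10.38422, MB₂ = 4560 + 551 = 5111, so M₂ = 10.38422 × 5111 ≈ 53073.7484 million.
ΔM = M₂ − M₁ = 53073.7484 − 39652.164 = 13421.5844 million.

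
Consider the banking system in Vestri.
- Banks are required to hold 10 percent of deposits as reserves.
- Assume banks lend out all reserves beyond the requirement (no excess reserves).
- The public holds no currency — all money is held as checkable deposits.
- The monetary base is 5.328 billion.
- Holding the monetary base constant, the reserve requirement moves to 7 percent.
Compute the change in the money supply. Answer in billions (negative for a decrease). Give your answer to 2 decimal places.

Initially m₁ = 1 / (0.1) = 10, so M₁ = 10 × 5.328 = 53.28 billion.
After the change m₂ = 1 / (0.07) ≈ 14.2857, so M₂ = 14.2857 × 5.328 ≈ 76.1142 billion.
ΔM = M₂ − M₁ = 76.1142 − 53.28 = 22.8342 billion.

22.83 billion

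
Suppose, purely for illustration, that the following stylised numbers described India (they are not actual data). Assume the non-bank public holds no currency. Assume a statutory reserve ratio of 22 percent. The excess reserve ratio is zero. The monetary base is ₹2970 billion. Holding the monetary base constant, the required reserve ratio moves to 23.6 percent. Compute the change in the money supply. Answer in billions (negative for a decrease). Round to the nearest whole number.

Initially m₁ = 1 / (0.22) ≈ 4.54545, so M₁ = 4.54545 × 2970 = 13499.9865 billion.
After the change m₂ = 1 / (0.236) ≈ 4.23729, so M₂ = 4.23729 × 2970 = 12584.7513 billion.
ΔM = M₂ − M₁ = 12584.7513 − 13499.9865 = -915.2352 billion.

-915 billion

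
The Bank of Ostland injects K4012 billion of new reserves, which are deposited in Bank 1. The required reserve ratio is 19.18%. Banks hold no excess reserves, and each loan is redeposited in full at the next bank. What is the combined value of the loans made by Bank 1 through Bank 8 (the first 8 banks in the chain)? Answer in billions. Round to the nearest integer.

K13828 billion

Bank i lends (1 − rr)^i of the original deposit: Bank 1 lends 4012·0.8082 = 3242.4984, Bank 2 lends 4012·0.8082² ≈ 2620.5872, and so on.
Summing a geometric series: total = 4012·[0.8082·(1 − 0.8082^8) / (1 − 0.8082)] ≈ 13828.2368 billion.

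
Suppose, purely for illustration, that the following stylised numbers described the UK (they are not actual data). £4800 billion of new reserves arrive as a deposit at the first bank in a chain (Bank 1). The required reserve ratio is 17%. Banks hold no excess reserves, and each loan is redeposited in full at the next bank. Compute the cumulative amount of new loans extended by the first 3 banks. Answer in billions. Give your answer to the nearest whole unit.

£10035 billion

Bank i lends (1 − rr)^i of the original deposit: Bank 1 lends 4800·0.8300 = 3984.0000, Bank 2 lends 4800·0.8300² = 3306.7200, and so on.
Summing a geometric series: total = 4800·[0.8300·(1 − 0.8300^3) / (1 − 0.8300)] = 10035.2976 billion.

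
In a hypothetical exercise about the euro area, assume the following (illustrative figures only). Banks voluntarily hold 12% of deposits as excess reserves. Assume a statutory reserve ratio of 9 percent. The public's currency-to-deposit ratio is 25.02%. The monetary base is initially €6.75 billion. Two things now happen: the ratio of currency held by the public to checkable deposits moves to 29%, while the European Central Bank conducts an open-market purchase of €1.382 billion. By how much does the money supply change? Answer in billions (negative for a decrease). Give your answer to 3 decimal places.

Before: m₁ = (1 + 0.2502) / (0.09 + 0.12 + 0.2502) ≈ 2.71664, MB₁ = 6.75, so M₁ = 2.71664 × 6.75 ≈ 18.3373 billion.
After: m₂ = (1 + 0.29) / (0.09 + 0.12 + 0.29) = 2.58, MB₂ = 6.75 + 1.382 = 8.132, so M₂ = 2.58 × 8.132 ≈ 20.9806 billion.
ΔM = M₂ − M₁ = 20.9806 − 18.3373 = 2.6433 billion.

€2.643 billion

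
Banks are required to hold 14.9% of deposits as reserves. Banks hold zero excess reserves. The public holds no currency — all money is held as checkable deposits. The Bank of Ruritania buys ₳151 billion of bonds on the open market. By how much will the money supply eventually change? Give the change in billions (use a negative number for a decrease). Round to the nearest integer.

₳1013 billion

The simple money multiplier is m = 1/rr = 1/0.149 ≈ 6.7114.
An open-market purchase increases the monetary base by 151 billion, so ΔM = m × ΔMB = 6.7114 × 151 = 1013.4214 billion.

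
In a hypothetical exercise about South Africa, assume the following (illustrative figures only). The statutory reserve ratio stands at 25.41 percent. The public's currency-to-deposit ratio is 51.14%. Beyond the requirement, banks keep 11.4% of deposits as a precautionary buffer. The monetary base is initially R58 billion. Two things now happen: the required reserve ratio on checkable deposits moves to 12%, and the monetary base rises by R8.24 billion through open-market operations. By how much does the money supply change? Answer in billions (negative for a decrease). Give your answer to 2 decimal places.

Before: m₁ = (1 + 0.5114) / (0.2541 + 0.114 + 0.5114) ≈ 1.71848, MB₁ = 58, so M₁ = 1.71848 × 58 ≈ 99.6718 billion.
After: m₂ = (1 + 0.5114) / (0.12 + 0.114 + 0.5114) ≈ 2.02764, MB₂ = 58 + 8.24 = 66.24, so M₂ = 2.02764 × 66.24 ≈ 134.3109 billion.
ΔM = M₂ − M₁ = 134.3109 − 99.6718 = 34.6391 billion.

R34.64 billion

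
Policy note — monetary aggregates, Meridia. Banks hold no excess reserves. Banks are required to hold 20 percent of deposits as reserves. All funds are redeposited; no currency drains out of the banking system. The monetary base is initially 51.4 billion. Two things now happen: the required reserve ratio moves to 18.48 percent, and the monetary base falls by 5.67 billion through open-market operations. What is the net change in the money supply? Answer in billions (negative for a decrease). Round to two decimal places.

-9.54 billion

Before: m₁ = 1 / (0.2) = 5, MB₁ = 51.4, so M₁ = 5 × 51.4 = 257 billion.
After: m₂ = 1 / (0.1848) ≈ 5.41126, MB₂ = 51.4 − 5.67 = 45.73, so M₂ = 5.41126 × 45.73 ≈ 247.4569 billion.
ΔM = M₂ − M₁ = 247.4569 − 257 = -9.5431 billion.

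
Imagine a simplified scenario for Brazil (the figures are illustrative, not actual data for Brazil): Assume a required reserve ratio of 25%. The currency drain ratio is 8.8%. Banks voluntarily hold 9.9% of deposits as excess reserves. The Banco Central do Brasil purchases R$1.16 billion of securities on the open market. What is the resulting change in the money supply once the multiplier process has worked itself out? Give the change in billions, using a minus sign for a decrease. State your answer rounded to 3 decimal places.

R$2.888 billion

The money multiplier is m = (1 + c) / (rr + e + c) = (1 + 0.088) / (0.25 + 0.099 + 0.088) ≈ 2.48970.
The purchase adds 1.16 billion of base, so ΔM = m × ΔMB = 2.48970 × (+1.16) ≈ 2.8881 billion.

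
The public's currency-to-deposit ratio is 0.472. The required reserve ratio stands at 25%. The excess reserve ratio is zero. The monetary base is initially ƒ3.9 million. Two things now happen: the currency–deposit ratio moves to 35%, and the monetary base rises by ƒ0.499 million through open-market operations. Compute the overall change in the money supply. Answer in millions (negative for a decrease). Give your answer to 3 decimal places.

ƒ1.947 million

Before: m₁ = (1 + 0.472) / (0.25 + 0.472) ≈ 2.03878, MB₁ = 3.9, so M₁ = 2.03878 × 3.9 ≈ 7.9512 million.
After: m₂ = (1 + 0.35) / (0.25 + 0.35) = 2.25, MB₂ = 3.9 + 0.499 = 4.399, so M₂ = 2.25 × 4.399 ≈ 9.8978 million.
ΔM = M₂ − M₁ = 9.8978 − 7.9512 = 1.9466 million.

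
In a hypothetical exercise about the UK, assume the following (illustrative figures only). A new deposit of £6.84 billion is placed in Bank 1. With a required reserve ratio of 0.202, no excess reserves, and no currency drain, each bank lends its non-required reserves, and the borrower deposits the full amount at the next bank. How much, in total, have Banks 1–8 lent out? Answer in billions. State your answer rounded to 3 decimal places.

Bank i lends (1 − rr)^i of the original deposit: Bank 1 lends 6.84·0.7980 ≈ 5.4583, Bank 2 lends 6.84·0.7980² ≈ 4.3557, and so on.
Summing a geometric series: total = 6.84·[0.7980·(1 − 0.7980^8) / (1 − 0.7980)] ≈ 22.5778 billion.

£22.578 billion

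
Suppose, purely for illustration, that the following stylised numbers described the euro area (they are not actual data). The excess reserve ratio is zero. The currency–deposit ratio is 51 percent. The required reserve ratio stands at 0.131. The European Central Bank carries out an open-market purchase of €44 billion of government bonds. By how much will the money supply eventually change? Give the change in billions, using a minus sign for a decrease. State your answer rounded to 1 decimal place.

€103.7 billion

The money multiplier is m = (1 + c) / (rr + c) = (1 + 0.51) / (0.131 + 0.51) ≈ 2.3557.
The purchase adds 44 billion of base, so ΔM = m × ΔMB = 2.3557 × (+44) = 103.6508 billion.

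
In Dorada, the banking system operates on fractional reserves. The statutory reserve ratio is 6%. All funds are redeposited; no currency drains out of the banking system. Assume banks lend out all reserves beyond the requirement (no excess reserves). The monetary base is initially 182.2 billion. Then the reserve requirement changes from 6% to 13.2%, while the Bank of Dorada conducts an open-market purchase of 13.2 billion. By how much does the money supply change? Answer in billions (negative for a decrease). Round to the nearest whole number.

Before: m₁ = 1 / (0.06) ≈ 16.6667, MB₁ = 182.2, so M₁ = 16.6667 × 182.2 ≈ 3036.6727 billion.
After: m₂ = 1 / (0.132) ≈ 7.5758, MB₂ = 182.2 + 13.2 = 195.4, so M₂ = 7.5758 × 195.4 ≈ 1480.3113 billion.
ΔM = M₂ − M₁ = 1480.3113 − 3036.6727 = -1556.3614 billion.

-1556 billion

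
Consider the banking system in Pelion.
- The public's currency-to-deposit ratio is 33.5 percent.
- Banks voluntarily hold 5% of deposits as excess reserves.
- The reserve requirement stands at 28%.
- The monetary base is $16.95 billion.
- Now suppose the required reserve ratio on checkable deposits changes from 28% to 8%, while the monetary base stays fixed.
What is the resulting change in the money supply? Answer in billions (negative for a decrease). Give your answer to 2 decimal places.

Initially m₁ = (1 + 0.335) / (0.28 + 0.05 + 0.335) ≈ 2.00752, so M₁ = 2.00752 × 16.95 ≈ 34.0275 billion.
After the change m₂ = (1 + 0.335) / (0.08 + 0.05 + 0.335) ≈ 2.87097, so M₂ = 2.87097 × 16.95 ≈ 48.6629 billion.
ΔM = M₂ − M₁ = 48.6629 − 34.0275 = 14.6354 billion.

$14.64 billion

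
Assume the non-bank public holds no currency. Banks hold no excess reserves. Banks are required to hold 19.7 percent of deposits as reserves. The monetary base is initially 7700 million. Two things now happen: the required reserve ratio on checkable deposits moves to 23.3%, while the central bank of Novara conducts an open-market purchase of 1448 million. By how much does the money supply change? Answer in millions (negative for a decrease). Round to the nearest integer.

176 million

Before: m₁ = 1 / (0.197) ≈ 5.07614, MB₁ = 7700, so M₁ = 5.07614 × 7700 = 39086.278 million.
After: m₂ = 1 / (0.233) ≈ 4.29185, MB₂ = 7700 + 1448 = 9148, so M₂ = 4.29185 × 9148 = 39261.8438 million.
ΔM = M₂ − M₁ = 39261.8438 − 39086.278 = 175.5658 million.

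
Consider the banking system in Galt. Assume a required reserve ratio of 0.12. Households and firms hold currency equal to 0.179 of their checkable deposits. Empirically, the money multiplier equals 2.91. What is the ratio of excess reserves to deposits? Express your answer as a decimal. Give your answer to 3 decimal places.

0.106

Using m = 2.91. Since m = (1 + c)/(c + rr + e), the denominator satisfies c + rr + e = (1 + c)/m = (1 + 0.179) / 2.91 ≈ 0.405155.
With c = 0.179 and rr = 0.12, the ratio of excess reserves to deposits is 0.405155 − 0.179 − 0.12 = 0.106155.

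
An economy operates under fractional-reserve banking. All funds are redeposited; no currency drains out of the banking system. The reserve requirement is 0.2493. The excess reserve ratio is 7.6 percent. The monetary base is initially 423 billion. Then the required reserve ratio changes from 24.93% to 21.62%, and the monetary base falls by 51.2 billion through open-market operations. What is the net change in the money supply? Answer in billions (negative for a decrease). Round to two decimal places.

Before: m₁ = 1 / (0.2493 + 0.076) ≈ 3.074085, MB₁ = 423, so M₁ = 3.074085 × 423 ≈ 1300.338 billion.
After: m₂ = 1 / (0.2162 + 0.076) ≈ 3.422313, MB₂ = 423 − 51.2 = 371.8, so M₂ = 3.422313 × 371.8 ≈ 1272.416 billion.
ΔM = M₂ − M₁ = 1272.416 − 1300.338 = -27.922 billion.

-27.92 billion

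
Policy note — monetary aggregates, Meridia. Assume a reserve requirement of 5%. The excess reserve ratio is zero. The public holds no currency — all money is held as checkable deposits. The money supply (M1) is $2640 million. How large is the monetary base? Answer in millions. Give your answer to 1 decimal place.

With no currency drain and no excess reserves, the money multiplier is m = 1/rr = 1/0.05 = 20.
The monetary base is MB = M / m = 2640 / 20 = 132 million.

$132.0 million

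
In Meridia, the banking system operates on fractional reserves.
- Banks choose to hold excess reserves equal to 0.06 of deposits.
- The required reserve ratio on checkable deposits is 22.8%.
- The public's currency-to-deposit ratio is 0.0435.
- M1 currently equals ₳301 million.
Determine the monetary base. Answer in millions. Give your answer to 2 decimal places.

₳95.62 million

The money multiplier is m = (1 + c) / (rr + e + c) = (1 + 0.0435) / (0.228 + 0.06 + 0.0435) ≈ 3.147813.
MB = M / m = 301 / 3.147813 ≈ 95.6219 million.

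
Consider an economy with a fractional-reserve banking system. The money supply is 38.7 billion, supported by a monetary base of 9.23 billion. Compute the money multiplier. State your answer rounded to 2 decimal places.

4.19

The money multiplier is m = M / MB = 38.7 / 9.23 ≈ 4.19285.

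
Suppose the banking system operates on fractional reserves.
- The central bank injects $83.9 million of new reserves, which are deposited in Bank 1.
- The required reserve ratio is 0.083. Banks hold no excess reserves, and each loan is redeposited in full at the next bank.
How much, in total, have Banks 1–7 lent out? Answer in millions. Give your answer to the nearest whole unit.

Bank i lends (1 − rr)^i of the original deposit: Bank 1 lends 83.9·0.9170 = 76.9363, Bank 2 lends 83.9·0.9170² ≈ 70.5506, and so on.
Summing a geometric series: total = 83.9·[0.9170·(1 − 0.9170^7) / (1 − 0.9170)] ≈ 421.5395 million.

$422 million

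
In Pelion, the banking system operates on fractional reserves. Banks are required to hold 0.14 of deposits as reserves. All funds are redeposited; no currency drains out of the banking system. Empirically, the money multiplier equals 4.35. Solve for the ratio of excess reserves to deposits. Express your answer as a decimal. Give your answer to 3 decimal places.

Using m = 4.35. Since m = (1 + c)/(c + rr + e), the denominator satisfies c + rr + e = (1 + c)/m = (1 + 0) / 4.35 ≈ 0.229885.
With c = 0 and rr = 0.14, the ratio of excess reserves to deposits is 0.229885 − 0 − 0.14 = 0.089885.

0.090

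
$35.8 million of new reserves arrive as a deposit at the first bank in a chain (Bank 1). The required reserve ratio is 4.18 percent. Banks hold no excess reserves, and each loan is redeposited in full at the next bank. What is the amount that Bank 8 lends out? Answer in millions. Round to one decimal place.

Each bank lends a fraction (1 − rr) = 0.9582 of the deposit it receives, so Bank 8 receives 35.8·0.9582^7 and lends 35.8·0.9582^8 ≈ 25.4409 million.

$25.4 million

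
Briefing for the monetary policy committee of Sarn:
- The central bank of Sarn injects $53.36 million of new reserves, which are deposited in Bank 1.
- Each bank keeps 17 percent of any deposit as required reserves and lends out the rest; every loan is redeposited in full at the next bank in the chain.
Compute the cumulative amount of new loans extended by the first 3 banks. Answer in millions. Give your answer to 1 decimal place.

Bank i lends (1 − rr)^i of the original deposit: Bank 1 lends 53.36·0.8300 = 44.2888, Bank 2 lends 53.36·0.8300² ≈ 36.7597, and so on.
Summing a geometric series: total = 53.36·[0.8300·(1 − 0.8300^3) / (1 − 0.8300)] ≈ 111.5591 million.

$111.6 million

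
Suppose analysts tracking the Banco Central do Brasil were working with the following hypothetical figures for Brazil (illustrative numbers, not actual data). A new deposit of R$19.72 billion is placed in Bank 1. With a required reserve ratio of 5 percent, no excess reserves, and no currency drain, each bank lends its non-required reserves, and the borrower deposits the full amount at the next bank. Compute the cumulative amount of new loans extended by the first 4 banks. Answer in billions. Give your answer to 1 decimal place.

Bank i lends (1 − rr)^i of the original deposit: Bank 1 lends 19.72·0.9500 = 18.7340, Bank 2 lends 19.72·0.9500² = 17.7973, and so on.
Summing a geometric series: total = 19.72·[0.9500·(1 − 0.9500^4) / (1 − 0.9500)] ≈ 69.5008 billion.

R$69.5 billion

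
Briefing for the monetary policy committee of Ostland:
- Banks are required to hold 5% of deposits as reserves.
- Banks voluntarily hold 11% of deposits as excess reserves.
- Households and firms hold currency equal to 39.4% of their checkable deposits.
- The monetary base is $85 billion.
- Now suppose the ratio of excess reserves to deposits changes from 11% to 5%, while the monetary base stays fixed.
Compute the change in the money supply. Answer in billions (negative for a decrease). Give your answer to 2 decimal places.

Initially m₁ = (1 + 0.394) / (0.05 + 0.11 + 0.394) ≈ 2.51625, so M₁ = 2.51625 × 85 ≈ 213.8812 billion.
After the change m₂ = (1 + 0.394) / (0.05 + 0.05 + 0.394) ≈ 2.82186, so M₂ = 2.82186 × 85 = 239.8581 billion.
ΔM = M₂ − M₁ = 239.8581 − 213.8812 = 25.9769 billion.

$25.98 billion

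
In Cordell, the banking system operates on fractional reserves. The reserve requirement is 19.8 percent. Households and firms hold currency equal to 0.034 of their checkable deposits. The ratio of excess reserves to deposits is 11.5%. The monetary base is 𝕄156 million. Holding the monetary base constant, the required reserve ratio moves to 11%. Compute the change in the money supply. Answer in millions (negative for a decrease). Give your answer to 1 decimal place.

Initially m₁ = (1 + 0.034) / (0.198 + 0.115 + 0.034) ≈ 2.97983, so M₁ = 2.97983 × 156 ≈ 464.8535 million.
After the change m₂ = (1 + 0.034) / (0.11 + 0.115 + 0.034) ≈ 3.99228, so M₂ = 3.99228 × 156 ≈ 622.7957 million.
ΔM = M₂ − M₁ = 622.7957 − 464.8535 = 157.9422 million.

𝕄157.9 million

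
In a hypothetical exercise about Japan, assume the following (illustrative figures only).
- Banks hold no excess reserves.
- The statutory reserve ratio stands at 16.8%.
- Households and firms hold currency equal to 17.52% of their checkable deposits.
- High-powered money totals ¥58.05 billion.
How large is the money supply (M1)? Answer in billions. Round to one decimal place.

¥198.8 billion

The money multiplier is m = (1 + c) / (rr + c) = (1 + 0.1752) / (0.168 + 0.1752) ≈ 3.4242.
So M = m × MB = 3.4242 × 58.05 ≈ 198.7748 billion.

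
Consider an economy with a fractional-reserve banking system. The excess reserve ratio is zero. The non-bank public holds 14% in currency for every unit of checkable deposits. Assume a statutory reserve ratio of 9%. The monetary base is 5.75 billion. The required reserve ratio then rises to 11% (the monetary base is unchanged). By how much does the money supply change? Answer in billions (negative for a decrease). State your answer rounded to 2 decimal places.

-2.28 billion

Initially m₁ = (1 + 0.14) / (0.09 + 0.14) ≈ 4.9565, so M₁ = 4.9565 × 5.75 ≈ 28.4999 billion.
After the change m₂ = (1 + 0.14) / (0.11 + 0.14) = 4.56, so M₂ = 4.56 × 5.75 = 26.22 billion.
ΔM = M₂ − M₁ = 26.22 − 28.4999 = -2.2799 billion.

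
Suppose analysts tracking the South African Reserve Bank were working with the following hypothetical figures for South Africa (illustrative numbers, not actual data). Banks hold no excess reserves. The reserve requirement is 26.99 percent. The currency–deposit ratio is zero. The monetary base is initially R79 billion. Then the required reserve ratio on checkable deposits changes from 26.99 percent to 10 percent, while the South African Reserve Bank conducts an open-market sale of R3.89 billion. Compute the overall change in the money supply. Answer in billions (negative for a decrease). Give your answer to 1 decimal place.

Before: m₁ = 1 / (0.2699) ≈ 3.7051, MB₁ = 79, so M₁ = 3.7051 × 79 = 292.7029 billion.
After: m₂ = 1 / (0.1) = 10, MB₂ = 79 − 3.89 = 75.11, so M₂ = 10 × 75.11 = 751.1 billion.
ΔM = M₂ − M₁ = 751.1 − 292.7029 = 458.3971 billion.

R458.4 billion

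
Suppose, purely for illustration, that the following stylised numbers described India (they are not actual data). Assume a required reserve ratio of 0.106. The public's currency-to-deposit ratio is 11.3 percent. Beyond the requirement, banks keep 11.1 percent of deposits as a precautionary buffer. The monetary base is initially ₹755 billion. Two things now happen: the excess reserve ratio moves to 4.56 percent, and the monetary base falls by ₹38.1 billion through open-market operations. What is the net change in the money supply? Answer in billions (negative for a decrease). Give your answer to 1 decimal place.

Before: m₁ = (1 + 0.113) / (0.106 + 0.111 + 0.113) ≈ 3.37273, MB₁ = 755, so M₁ = 3.37273 × 755 ≈ 2546.4111 billion.
After: m₂ = (1 + 0.113) / (0.106 + 0.0456 + 0.113) ≈ 4.20635, MB₂ = 755 − 38.1 = 716.9, so M₂ = 4.20635 × 716.9 ≈ 3015.5323 billion.
ΔM = M₂ − M₁ = 3015.5323 − 2546.4111 = 469.1212 billion.

₹469.1 billion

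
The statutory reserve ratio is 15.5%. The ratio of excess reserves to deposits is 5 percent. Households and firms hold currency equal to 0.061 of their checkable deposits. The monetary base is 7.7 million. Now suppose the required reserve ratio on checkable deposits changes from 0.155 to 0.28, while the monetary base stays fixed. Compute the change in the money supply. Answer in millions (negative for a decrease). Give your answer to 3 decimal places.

Initially m₁ = (1 + 0.061) / (0.155 + 0.05 + 0.061) ≈ 3.98872, so M₁ = 3.98872 × 7.7 ≈ 30.7131 million.
After the change m₂ = (1 + 0.061) / (0.28 + 0.05 + 0.061) ≈ 2.71355, so M₂ = 2.71355 × 7.7 ≈ 20.8943 million.
ΔM = M₂ − M₁ = 20.8943 − 30.7131 = -9.8188 million.

-9.819 million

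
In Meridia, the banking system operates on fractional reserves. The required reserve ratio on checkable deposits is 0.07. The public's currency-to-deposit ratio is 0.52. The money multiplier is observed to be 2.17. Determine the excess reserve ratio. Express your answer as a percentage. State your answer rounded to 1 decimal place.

Using m = 2.17. Since m = (1 + c)/(c + rr + e), the denominator satisfies c + rr + e = (1 + c)/m = (1 + 0.52) / 2.17 ≈ 0.700461.
With c = 0.52 and rr = 0.07, the excess reserve ratio is 0.700461 − 0.52 − 0.07 = 0.110461.

11.0%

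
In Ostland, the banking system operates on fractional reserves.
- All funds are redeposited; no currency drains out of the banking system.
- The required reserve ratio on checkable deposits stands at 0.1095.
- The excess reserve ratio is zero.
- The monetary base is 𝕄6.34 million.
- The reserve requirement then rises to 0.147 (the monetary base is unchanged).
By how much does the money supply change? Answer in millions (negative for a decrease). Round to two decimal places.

-14.77 million

Initially m₁ = 1 / (0.1095) ≈ 9.1324, so M₁ = 9.1324 × 6.34 ≈ 57.8994 million.
After the change m₂ = 1 / (0.147) ≈ 6.8027, so M₂ = 6.8027 × 6.34 ≈ 43.1291 million.
ΔM = M₂ − M₁ = 43.1291 − 57.8994 = -14.7703 million.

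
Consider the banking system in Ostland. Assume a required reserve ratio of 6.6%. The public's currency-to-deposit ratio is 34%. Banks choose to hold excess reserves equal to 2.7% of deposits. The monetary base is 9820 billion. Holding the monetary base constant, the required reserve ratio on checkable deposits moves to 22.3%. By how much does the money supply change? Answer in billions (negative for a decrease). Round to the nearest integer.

-8087 billion

Initially m₁ = (1 + 0.34) / (0.066 + 0.027 + 0.34) ≈ 3.09469, so M₁ = 3.09469 × 9820 = 30389.8558 billion.
After the change m₂ = (1 + 0.34) / (0.223 + 0.027 + 0.34) ≈ 2.27119, so M₂ = 2.27119 × 9820 = 22303.0858 billion.
ΔM = M₂ − M₁ = 22303.0858 − 30389.8558 = -8086.77 billion.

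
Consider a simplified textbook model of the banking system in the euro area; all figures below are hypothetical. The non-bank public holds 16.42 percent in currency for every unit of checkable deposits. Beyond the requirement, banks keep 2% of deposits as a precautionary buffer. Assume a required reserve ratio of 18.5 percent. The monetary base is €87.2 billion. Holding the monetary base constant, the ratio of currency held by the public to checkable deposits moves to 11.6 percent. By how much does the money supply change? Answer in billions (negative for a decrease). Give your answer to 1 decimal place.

Initially m₁ = (1 + 0.1642) / (0.185 + 0.02 + 0.1642) ≈ 3.1533, so M₁ = 3.1533 × 87.2 ≈ 274.9678 billion.
After the change m₂ = (1 + 0.116) / (0.185 + 0.02 + 0.116) ≈ 3.4766, so M₂ = 3.4766 × 87.2 ≈ 303.1595 billion.
ΔM = M₂ − M₁ = 303.1595 − 274.9678 = 28.1917 billion.

€28.2 billion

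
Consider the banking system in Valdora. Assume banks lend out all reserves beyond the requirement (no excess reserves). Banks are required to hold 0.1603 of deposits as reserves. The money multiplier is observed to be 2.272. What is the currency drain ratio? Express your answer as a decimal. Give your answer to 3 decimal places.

0.500

Using m = 2.272. From m = (1 + c)/(c + rr + e), rearranging gives 1 + c = m·(c + rr + e), so c·(1 − m) = m·(rr + e) − 1.
Hence c = [m·(rr + e) − 1]/(1 − m) = [2.272 × (0.1603 + 0) − 1] / (1 − 2.272) ≈ 0.499842.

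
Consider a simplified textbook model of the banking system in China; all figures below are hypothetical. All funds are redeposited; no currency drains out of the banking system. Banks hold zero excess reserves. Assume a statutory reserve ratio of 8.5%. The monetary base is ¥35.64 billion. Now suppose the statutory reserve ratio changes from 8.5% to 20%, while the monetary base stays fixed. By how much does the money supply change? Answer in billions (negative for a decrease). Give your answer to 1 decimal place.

-241.1 billion

Initially m₁ = 1 / (0.085) ≈ 11.7647, so M₁ = 11.7647 × 35.64 ≈ 419.2939 billion.
After the change m₂ = 1 / (0.2) = 5, so M₂ = 5 × 35.64 = 178.2 billion.
ΔM = M₂ − M₁ = 178.2 − 419.2939 = -241.0939 billion.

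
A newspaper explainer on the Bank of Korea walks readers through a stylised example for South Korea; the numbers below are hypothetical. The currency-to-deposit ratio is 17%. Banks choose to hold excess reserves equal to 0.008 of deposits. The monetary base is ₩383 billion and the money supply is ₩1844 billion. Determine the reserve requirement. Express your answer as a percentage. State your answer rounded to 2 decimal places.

Using m = M/MB = 1844/383 ≈ 4.814621. Since m = (1 + c)/(c + rr + e), the denominator satisfies c + rr + e = (1 + c)/m = (1 + 0.17) / 4.814621 ≈ 0.243010.
With c = 0.17 and e = 0.008, the reserve requirement is 0.243010 − 0.17 − 0.008 = 0.06501.

6.50%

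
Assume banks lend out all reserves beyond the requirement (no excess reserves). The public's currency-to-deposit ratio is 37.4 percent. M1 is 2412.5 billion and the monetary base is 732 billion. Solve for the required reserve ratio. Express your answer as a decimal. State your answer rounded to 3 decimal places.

Using m = M/MB = 2412.5/732 ≈ 3.295765. Since m = (1 + c)/(c + rr + e), the denominator satisfies c + rr + e = (1 + c)/m = (1 + 0.374) / 3.295765 ≈ 0.416899.
With c = 0.374 and e = 0, the required reserve ratio is 0.416899 − 0.374 − 0 = 0.042899.

0.043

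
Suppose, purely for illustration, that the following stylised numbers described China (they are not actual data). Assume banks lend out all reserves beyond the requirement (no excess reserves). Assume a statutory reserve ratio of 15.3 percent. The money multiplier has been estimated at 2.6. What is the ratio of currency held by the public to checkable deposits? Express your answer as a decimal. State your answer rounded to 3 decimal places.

0.376

Using m = 2.6. From m = (1 + c)/(c + rr + e), rearranging gives 1 + c = m·(c + rr + e), so c·(1 − m) = m·(rr + e) − 1.
Hence c = [m·(rr + e) − 1]/(1 − m) = [2.6 × (0.153 + 0) − 1] / (1 − 2.6) = 0.376375.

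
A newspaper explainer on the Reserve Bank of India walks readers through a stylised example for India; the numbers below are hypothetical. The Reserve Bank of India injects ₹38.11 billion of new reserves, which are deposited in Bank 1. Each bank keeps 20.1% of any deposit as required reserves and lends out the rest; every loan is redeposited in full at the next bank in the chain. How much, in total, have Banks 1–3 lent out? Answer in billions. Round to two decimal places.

₹74.22 billion

Bank i lends (1 − rr)^i of the original deposit: Bank 1 lends 38.11·0.7990 ≈ 30.4499, Bank 2 lends 38.11·0.7990² ≈ 24.3295, and so on.
Summing a geometric series: total = 38.11·[0.7990·(1 − 0.7990^3) / (1 − 0.7990)] ≈ 74.2186 billion.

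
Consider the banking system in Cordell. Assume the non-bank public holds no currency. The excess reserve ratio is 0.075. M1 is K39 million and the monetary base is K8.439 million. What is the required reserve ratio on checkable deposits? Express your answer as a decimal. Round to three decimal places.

Using m = M/MB = 39/8.439 ≈ 4.621401. Since m = (1 + c)/(c + rr + e), the denominator satisfies c + rr + e = (1 + c)/m = (1 + 0) / 4.621401 ≈ 0.216385.
With c = 0 and e = 0.075, the required reserve ratio on checkable deposits is 0.216385 − 0 − 0.075 = 0.141385.

0.141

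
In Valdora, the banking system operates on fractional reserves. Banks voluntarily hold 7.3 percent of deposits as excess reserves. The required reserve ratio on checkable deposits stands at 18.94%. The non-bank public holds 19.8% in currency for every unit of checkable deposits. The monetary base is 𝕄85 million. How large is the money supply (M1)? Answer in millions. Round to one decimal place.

The money multiplier is m = (1 + c) / (rr + e + c) = (1 + 0.198) / (0.1894 + 0.073 + 0.198) ≈ 2.6021.
So M = m × MB = 2.6021 × 85 = 221.1785 million.

𝕄221.2 million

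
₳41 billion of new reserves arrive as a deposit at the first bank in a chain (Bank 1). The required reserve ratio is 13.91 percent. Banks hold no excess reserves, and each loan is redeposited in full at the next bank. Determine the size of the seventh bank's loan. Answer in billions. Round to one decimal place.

Each bank lends a fraction (1 − rr) = 0.8609 of the deposit it receives, so Bank 7 receives 41·0.8609^6 and lends 41·0.8609^7 ≈ 14.3699 billion.

₳14.4 billion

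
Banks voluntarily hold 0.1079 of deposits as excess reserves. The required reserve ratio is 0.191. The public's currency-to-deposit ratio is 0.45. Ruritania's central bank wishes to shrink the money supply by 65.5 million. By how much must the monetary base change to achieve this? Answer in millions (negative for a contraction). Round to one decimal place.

The money multiplier is m = (1 + c) / (rr + e + c) = (1 + 0.45) / (0.191 + 0.1079 + 0.45) ≈ 1.9362.
ΔMB = ΔM / m = (−65.5) / 1.9362 ≈ -33.8291 million.

-33.8 million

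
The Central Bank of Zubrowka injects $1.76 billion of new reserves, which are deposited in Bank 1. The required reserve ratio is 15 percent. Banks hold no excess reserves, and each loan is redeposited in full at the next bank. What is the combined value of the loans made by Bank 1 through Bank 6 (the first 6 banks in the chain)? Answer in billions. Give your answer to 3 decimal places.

$6.212 billion

Bank i lends (1 − rr)^i of the original deposit: Bank 1 lends 1.76·0.8500 = 1.4960, Bank 2 lends 1.76·0.8500² = 1.2716, and so on.
Summing a geometric series: total = 1.76·[0.8500·(1 − 0.8500^6) / (1 − 0.8500)] ≈ 6.2119 billion.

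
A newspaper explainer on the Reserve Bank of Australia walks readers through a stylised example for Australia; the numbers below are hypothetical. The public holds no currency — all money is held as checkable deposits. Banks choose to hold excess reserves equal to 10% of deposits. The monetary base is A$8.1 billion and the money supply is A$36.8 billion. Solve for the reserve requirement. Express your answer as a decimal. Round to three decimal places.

0.120

Using m = M/MB = 36.8/8.1 ≈ 4.543210. Since m = (1 + c)/(c + rr + e), the denominator satisfies c + rr + e = (1 + c)/m = (1 + 0) / 4.543210 ≈ 0.220109.
With c = 0 and e = 0.1, the reserve requirement is 0.220109 − 0 − 0.1 = 0.120109.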